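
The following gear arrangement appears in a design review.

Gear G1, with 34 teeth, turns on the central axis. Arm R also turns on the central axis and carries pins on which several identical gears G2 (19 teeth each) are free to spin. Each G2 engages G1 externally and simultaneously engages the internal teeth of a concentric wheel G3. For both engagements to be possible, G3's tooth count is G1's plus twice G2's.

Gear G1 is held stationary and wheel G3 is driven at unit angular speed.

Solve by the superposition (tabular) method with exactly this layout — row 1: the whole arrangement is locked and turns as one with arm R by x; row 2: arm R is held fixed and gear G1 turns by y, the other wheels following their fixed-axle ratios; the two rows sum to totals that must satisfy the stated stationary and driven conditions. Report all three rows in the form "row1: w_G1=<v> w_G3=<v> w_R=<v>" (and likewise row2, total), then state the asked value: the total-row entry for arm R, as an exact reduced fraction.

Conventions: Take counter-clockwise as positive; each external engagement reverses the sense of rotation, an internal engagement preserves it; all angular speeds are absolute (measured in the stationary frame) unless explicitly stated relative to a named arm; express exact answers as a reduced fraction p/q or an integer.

row1: w_G1=36/53 w_G3=36/53 w_R=36/53
row2: w_G1=-36/53 w_G3=17/53 w_R=0
total: w_G1=0 w_G3=1 w_R=36/53
asked value: 36/53

recognized (axles ride arm R): planetary set, 34/19/72 teeth
row 1 — lock + rotate with arm: ω_sun = ω_ring = ω_arm = x
superposition row 2 [arm held]: sun y, ring −(34/72)·y, arm 0
boundary: total ω_sun = x + y = 0 and total ω_ring = x − (34/72)·y = 1  ⇒  y = -36/53, x = 36/53
row 2 ring = −(34/72)·(-36/53) = 17/53
totals (row 1 + row 2): sun 36/53 + (-36/53) = 0, ring 36/53 + 17/53 = 1, arm 36/53 + 0 = 36/53
asked cell (total, arm) = 36/53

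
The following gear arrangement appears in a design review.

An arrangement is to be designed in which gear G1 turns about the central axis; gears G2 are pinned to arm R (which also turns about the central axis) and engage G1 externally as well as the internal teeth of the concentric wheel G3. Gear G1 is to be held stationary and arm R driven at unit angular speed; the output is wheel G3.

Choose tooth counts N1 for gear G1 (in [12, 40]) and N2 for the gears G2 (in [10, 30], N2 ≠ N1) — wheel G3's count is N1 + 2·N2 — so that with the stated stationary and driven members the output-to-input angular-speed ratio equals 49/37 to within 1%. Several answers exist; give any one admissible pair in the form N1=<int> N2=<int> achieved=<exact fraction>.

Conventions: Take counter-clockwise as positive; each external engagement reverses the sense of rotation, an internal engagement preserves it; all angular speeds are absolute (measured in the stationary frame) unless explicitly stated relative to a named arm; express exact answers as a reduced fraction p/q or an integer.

planetary set to be sized for 49/37 (Willis relation)
Willis with ω_sun = 0: ω_ring/ω_arm = (N1+N3)/N3; set equal to 49/37  ⇒  N3/N1 = 1/(49/37 − 1) = 37/12
N3 = N1 + 2·N2  ⇒  N2/N1 = (N3/N1 − 1)/2 = (37/12 − 1)/2 = 25/24
smallest multiple with N1 ≥ 12 and N2 ≥ 10: k = 1  ⇒  N1 = 1·24 = 24, N2 = 1·25 = 25 (N1 ≤ 40, N2 ≤ 30, N2 ≠ N1 ✓), N3 = 24 + 2·25 = 74
check: (N1+N3)/N3 with N1 = 24, N3 = 74 gives 49/37; |achieved − target| = 0 ≤ 49/3700 ✓

N1=24 N2=25 achieved=49/37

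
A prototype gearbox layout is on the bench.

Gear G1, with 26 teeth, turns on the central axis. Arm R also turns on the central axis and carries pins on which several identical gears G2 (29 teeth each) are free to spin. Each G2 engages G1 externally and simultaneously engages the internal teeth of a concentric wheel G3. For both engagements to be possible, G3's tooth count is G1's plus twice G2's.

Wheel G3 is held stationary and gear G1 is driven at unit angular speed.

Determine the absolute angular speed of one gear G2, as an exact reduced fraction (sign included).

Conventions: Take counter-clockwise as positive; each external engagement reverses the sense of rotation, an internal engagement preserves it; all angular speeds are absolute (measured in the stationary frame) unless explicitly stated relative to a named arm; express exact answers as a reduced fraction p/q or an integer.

-13/29

topology: planetary set — G1 26T / G2 29T / G3 84T, arm = carrier (Willis)
ring teeth: 26 + 2·29 = 84
26(ω_sun−ω_arm) = −84(ω_ring−ω_arm),  ω_ring = 0, ω_sun = 1
26(1−ω_arm) = −84(0−ω_arm)  ⇒  110·ω_arm = 26  ⇒  ω_arm = 13/55
sun–planet mesh: 26·(1−13/55) = −29·(ω_p−ω_arm)  ⇒  ω_p−ω_arm = -1092/1595
ω_p = 13/55 − 1092/1595 = -13/29
exact speed ratio = -13/29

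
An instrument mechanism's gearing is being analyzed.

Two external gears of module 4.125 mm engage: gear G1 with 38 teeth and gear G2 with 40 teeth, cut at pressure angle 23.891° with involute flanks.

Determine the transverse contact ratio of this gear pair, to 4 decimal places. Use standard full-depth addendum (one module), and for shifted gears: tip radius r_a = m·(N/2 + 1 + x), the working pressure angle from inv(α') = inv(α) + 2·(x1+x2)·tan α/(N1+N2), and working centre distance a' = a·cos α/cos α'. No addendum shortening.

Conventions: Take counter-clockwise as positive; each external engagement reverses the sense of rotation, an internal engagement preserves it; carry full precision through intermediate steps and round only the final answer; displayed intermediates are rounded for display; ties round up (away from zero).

topology: single-mesh involute geometry — m = 4.125, 38T/40T pair
base radii: r_b1 = 71.659641, r_b2 = 75.431201
tip radii: r_a1 = 82.500000, r_a2 = 86.625000
no profile shift: α' = α, a' = a
action lengths: √(r_a1²−r_b1²) = 40.879652, √(r_a2²−r_b2²) = 42.591368
base pitch p_b = π·m·cos α = 11.848705
CR = (40.879652 + 42.591368 − 160.875000·sin 23.89100°)/11.848705 = 1.545905
contact ratio ≈ 1.5459

1.5459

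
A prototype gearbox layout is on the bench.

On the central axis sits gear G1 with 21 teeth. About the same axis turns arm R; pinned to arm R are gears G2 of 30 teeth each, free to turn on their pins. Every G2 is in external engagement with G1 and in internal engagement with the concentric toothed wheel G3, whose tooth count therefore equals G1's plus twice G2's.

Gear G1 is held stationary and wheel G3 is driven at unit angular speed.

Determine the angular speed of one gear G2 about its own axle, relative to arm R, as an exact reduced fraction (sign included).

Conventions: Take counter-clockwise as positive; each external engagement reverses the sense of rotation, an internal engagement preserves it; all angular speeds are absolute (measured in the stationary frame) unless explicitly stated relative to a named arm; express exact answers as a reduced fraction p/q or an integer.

topology: planetary set — G1 21T / G2 30T / G3 81T, arm = carrier (Willis)
ring teeth: 21 + 2·30 = 81
21(ω_sun−ω_arm) = −81(ω_ring−ω_arm),  ω_sun = 0, ω_ring = 1
21(0−ω_arm) = −81(1−ω_arm)  ⇒  102·ω_arm = 81  ⇒  ω_arm = 27/34
sun–planet mesh: 21·(0−27/34) = −30·(ω_p−ω_arm)  ⇒  ω_p−ω_arm = 189/340
exact speed ratio = 189/340

189/340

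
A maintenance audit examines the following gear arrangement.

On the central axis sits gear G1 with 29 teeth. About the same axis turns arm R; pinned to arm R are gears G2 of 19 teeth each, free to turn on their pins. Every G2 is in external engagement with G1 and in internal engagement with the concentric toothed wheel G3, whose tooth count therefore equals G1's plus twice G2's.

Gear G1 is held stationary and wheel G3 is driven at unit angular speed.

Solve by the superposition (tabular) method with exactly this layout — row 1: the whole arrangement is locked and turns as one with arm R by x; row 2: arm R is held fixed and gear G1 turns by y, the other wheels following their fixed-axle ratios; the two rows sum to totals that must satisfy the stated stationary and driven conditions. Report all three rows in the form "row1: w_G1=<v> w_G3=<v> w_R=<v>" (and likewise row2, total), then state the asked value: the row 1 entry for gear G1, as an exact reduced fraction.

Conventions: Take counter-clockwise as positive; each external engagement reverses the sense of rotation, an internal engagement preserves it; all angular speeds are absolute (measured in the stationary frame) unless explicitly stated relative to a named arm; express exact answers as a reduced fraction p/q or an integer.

row1: w_G1=67/96 w_G3=67/96 w_R=67/96
row2: w_G1=-67/96 w_G3=29/96 w_R=0
total: w_G1=0 w_G3=1 w_R=67/96
asked value: 67/96

recognized (axles ride arm R): planetary set, 29/19/67 teeth
row 1 — lock + rotate with arm: ω_sun = ω_ring = ω_arm = x
row 2: sun turns y, ring = −(29/67)·y, arm 0
boundary: total ω_sun = x + y = 0 and total ω_ring = x − (29/67)·y = 1  ⇒  y = -67/96, x = 67/96
row 2 ring = −(29/67)·(-67/96) = 29/96
totals (row 1 + row 2): sun 67/96 + (-67/96) = 0, ring 67/96 + 29/96 = 1, arm 67/96 + 0 = 67/96
asked cell (row1, sun) = 67/96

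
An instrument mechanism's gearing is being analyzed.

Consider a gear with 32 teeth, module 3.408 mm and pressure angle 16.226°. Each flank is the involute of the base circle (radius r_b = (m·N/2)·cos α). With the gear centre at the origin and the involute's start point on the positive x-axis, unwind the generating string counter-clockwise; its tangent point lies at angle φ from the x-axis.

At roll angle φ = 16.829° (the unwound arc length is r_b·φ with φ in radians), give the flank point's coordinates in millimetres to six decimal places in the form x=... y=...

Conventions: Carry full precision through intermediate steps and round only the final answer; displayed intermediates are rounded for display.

x=54.565944 y=0.438430

single-mesh involute tooth geometry (32T wheel at module 3.408)
pitch radius r_p = m·N/2 = 3.408·32/2 = 54.528000
base radius r_b = r_p·cos α = 54.528000·cos 16.226° = 52.355985
roll angle φ = 16.829° = 0.29372146 rad
x = r_b·(cos φ + φ·sin φ) = 54.565944
y = r_b·(sin φ − φ·cos φ) = 0.438430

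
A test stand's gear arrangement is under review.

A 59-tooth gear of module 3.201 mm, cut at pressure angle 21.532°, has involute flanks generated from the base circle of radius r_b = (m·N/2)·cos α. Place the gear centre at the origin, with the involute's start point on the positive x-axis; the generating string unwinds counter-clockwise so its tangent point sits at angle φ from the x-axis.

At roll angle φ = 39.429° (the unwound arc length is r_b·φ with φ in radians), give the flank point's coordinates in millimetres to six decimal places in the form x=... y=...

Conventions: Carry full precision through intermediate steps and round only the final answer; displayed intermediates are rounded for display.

x=106.240250 y=9.097876

topology: single-mesh involute geometry — m = 3.201, N = 59
pitch radius r_p = m·N/2 = 3.201·59/2 = 94.429500
base radius r_b = r_p·cos α = 94.429500·cos 21.532° = 87.839523
roll angle φ = 39.429° = 0.68816587 rad
x = r_b·(cos φ + φ·sin φ) = 106.240250
y = r_b·(sin φ − φ·cos φ) = 9.097876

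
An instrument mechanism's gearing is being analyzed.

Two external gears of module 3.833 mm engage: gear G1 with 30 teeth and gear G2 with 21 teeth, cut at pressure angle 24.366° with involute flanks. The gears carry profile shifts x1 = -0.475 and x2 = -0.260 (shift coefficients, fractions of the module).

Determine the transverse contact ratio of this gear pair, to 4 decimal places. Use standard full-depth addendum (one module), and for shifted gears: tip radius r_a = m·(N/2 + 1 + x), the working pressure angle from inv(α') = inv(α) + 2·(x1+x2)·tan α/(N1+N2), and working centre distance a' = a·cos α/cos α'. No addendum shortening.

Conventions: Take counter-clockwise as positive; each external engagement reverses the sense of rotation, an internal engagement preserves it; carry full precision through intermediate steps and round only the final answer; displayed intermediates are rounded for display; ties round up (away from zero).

recognized (one external pair, fixed centres): single-mesh tooth geometry, m = 3.833, N1 = 30, N2 = 21
base radii: r_b1 = 52.373842, r_b2 = 36.661690
tip radii: r_a1 = 59.507325, r_a2 = 43.082920
inv(α') = inv(24.366°) + 2·(-0.475-0.260)·tan α/(30+21) = 0.01458355  ⇒  α' = 19.86018°
a' = a·cos α / cos α' = 97.7415·cos 24.366°/cos 19.86018° = 94.665833
action lengths: √(r_a1²−r_b1²) = 28.250706, √(r_a2²−r_b2²) = 22.628710
base pitch p_b = π·m·cos α = 10.969152
CR = (28.250706 + 22.628710 − 94.665833·sin 19.86018°)/10.969152 = 1.706510
contact ratio ≈ 1.7065

1.7065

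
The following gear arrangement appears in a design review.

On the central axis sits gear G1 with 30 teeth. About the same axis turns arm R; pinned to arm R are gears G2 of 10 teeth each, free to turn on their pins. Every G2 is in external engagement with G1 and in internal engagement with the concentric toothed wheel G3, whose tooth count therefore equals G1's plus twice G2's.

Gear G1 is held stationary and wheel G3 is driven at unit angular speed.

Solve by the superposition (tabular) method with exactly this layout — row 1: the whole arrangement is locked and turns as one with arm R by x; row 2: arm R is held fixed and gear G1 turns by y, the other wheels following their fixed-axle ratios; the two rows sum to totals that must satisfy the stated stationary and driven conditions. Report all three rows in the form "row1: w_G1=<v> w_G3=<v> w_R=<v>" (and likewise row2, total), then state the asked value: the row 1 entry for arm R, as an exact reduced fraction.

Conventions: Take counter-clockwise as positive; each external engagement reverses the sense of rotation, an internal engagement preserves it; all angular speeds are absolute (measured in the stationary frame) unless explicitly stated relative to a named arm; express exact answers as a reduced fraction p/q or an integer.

row1: w_G1=5/8 w_G3=5/8 w_R=5/8
row2: w_G1=-5/8 w_G3=3/8 w_R=0
total: w_G1=0 w_G3=1 w_R=5/8
asked value: 5/8

recognized (axles ride arm R): planetary set, 30/10/50 teeth
row 1: whole set turns with the arm by x
row 2 — arm fixed, fixed-axis ratios: sun y, ring −(30/50)·y, arm 0
boundary: total ω_sun = x + y = 0 and total ω_ring = x − (30/50)·y = 1  ⇒  y = -5/8, x = 5/8
row 2 ring = −(30/50)·(-5/8) = 3/8
totals (row 1 + row 2): sun 5/8 + (-5/8) = 0, ring 5/8 + 3/8 = 1, arm 5/8 + 0 = 5/8
asked cell (row1, arm) = 5/8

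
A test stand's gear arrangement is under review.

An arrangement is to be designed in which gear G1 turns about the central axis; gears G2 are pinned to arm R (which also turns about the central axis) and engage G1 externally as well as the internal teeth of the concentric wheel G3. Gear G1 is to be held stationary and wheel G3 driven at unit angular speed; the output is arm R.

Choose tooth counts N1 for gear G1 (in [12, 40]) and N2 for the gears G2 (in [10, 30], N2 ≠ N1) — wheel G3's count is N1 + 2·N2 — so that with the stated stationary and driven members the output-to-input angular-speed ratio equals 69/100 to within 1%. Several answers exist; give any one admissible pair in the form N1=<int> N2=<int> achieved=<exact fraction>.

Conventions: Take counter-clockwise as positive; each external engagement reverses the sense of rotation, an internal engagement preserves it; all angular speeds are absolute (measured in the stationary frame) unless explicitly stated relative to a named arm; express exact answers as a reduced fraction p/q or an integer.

design class (target 69/100): planetary set
Willis with ω_sun = 0: ω_arm/ω_ring = N3/(N1+N3); set equal to 69/100  ⇒  N3/N1 = (69/100)/(1 − 69/100) = 69/31
N3 = N1 + 2·N2  ⇒  N2/N1 = (N3/N1 − 1)/2 = (69/31 − 1)/2 = 19/31
smallest multiple with N1 ≥ 12 and N2 ≥ 10: k = 1  ⇒  N1 = 1·31 = 31, N2 = 1·19 = 19 (N1 ≤ 40, N2 ≤ 30, N2 ≠ N1 ✓), N3 = 31 + 2·19 = 69
check: N3/(N1+N3) with N1 = 31, N3 = 69 gives 69/100; |achieved − target| = 0 ≤ 69/10000 ✓

N1=31 N2=19 achieved=69/100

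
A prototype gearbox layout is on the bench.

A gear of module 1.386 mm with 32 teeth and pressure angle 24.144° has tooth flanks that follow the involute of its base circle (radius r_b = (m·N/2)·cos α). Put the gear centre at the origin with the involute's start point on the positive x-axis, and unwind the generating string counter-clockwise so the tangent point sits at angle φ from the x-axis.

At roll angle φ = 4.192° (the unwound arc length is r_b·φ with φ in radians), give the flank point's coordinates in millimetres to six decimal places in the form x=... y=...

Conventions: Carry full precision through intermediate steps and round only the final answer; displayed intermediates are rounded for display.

x=20.290140 y=0.002640

single-mesh involute tooth geometry (32T wheel at module 1.386)
pitch radius r_p = m·N/2 = 1.386·32/2 = 22.176000
base radius r_b = r_p·cos α = 22.176000·cos 24.144° = 20.236051
roll angle φ = 4.192° = 0.07316420 rad
x = r_b·(cos φ + φ·sin φ) = 20.290140
y = r_b·(sin φ − φ·cos φ) = 0.002640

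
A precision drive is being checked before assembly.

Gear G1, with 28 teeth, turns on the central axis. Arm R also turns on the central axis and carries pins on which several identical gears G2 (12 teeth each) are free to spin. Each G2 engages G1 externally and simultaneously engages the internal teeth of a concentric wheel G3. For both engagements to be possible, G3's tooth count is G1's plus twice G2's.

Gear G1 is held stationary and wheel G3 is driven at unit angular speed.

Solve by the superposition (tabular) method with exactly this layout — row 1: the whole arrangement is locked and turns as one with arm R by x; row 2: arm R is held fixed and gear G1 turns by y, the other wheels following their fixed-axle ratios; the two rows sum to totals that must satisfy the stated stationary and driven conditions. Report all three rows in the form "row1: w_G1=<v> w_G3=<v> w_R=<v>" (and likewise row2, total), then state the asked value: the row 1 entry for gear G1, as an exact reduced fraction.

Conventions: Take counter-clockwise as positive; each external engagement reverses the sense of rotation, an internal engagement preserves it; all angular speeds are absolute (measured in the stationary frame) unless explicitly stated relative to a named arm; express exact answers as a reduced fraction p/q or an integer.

row1: w_G1=13/20 w_G3=13/20 w_R=13/20
row2: w_G1=-13/20 w_G3=7/20 w_R=0
total: w_G1=0 w_G3=1 w_R=13/20
asked value: 13/20

topology: planetary set — G1 28T / G2 12T / G3 52T, arm = carrier (Willis)
row 1 — lock + rotate with arm: ω_sun = ω_ring = ω_arm = x
row 2: sun turns y, ring = −(28/52)·y, arm 0
boundary: total ω_sun = x + y = 0 and total ω_ring = x − (28/52)·y = 1  ⇒  y = -13/20, x = 13/20
row 2 ring = −(28/52)·(-13/20) = 7/20
totals (row 1 + row 2): sun 13/20 + (-13/20) = 0, ring 13/20 + 7/20 = 1, arm 13/20 + 0 = 13/20
asked cell (row1, sun) = 13/20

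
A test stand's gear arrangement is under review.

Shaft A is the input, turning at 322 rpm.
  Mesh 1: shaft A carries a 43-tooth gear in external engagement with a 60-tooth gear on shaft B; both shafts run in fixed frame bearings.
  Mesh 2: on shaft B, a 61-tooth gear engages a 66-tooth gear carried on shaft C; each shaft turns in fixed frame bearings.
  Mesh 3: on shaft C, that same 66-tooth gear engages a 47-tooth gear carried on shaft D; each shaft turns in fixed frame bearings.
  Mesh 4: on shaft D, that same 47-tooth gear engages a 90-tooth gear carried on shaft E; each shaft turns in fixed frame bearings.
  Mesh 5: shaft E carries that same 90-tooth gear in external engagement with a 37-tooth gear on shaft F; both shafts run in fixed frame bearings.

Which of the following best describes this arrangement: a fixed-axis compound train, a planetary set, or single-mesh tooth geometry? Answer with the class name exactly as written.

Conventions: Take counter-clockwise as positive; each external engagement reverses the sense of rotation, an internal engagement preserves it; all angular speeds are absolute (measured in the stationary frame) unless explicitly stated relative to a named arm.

topology: fixed-axis compound train — 5 meshes, A→F
classification: fixed-axis compound train

fixed-axis compound train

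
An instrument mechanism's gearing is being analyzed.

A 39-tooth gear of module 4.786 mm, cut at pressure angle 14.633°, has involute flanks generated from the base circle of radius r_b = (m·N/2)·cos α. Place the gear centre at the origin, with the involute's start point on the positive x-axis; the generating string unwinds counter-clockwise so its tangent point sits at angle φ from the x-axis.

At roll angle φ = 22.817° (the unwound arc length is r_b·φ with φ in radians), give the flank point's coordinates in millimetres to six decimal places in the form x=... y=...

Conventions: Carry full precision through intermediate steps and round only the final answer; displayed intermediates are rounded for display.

x=97.178696 y=1.870985

recognized (one wheel, involute flank): single-mesh tooth geometry, m = 4.786, N = 39
pitch radius r_p = m·N/2 = 4.786·39/2 = 93.327000
base radius r_b = r_p·cos α = 93.327000·cos 14.633° = 90.299829
roll angle φ = 22.817° = 0.39823178 rad
x = r_b·(cos φ + φ·sin φ) = 97.178696
y = r_b·(sin φ − φ·cos φ) = 1.870985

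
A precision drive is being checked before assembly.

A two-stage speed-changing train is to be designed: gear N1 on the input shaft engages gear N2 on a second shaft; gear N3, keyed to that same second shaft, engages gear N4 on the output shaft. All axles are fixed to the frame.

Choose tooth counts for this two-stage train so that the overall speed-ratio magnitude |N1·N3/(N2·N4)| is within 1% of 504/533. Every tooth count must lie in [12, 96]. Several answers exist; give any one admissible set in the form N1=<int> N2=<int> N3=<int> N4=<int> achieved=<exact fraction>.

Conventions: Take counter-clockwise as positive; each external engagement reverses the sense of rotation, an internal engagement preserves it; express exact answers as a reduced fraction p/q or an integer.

N1=12 N2=13 N3=42 N4=41 achieved=504/533

class = fixed-axis compound train [2-stage, 504/533 wanted]
target = 504/533 in lowest terms: an exact hit needs N1·N3 = k·504 and N2·N4 = k·533 for one integer k, every count in [12, 96]; additionally prefer no 1:1 stage (N1 ≠ N2, N3 ≠ N4)
k = 1: N1·N3 = 504 = 12·42, N2·N4 = 533 = 13·41
achieved = 12·42/(13·41) = 504/533; |achieved − target| = 0 ≤ 126/13325 ✓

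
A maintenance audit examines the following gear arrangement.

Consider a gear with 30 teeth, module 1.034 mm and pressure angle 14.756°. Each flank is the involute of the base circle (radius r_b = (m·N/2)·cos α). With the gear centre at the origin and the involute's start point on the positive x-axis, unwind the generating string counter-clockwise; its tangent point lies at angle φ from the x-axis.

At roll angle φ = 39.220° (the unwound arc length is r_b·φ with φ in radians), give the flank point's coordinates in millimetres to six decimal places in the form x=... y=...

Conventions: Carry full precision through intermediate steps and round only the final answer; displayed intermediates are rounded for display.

class = single-mesh tooth geometry [base-circle involute, m = 1.034, 30T]
pitch radius r_p = m·N/2 = 1.034·30/2 = 15.510000
base radius r_b = r_p·cos α = 15.510000·cos 14.756° = 14.998469
roll angle φ = 39.220° = 0.68451813 rad
x = r_b·(cos φ + φ·sin φ) = 18.111318
y = r_b·(sin φ − φ·cos φ) = 1.529653

x=18.111318 y=1.529653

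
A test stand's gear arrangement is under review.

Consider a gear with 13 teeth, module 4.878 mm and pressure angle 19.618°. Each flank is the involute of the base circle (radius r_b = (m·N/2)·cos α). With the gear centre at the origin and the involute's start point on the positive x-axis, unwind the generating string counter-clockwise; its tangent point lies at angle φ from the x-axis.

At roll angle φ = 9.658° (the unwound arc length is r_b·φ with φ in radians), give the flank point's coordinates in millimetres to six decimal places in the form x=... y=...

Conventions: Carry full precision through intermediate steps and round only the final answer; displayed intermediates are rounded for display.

x=30.287773 y=0.047547

class = single-mesh tooth geometry [base-circle involute, m = 4.878, 13T]
pitch radius r_p = m·N/2 = 4.878·13/2 = 31.707000
base radius r_b = r_p·cos α = 31.707000·cos 19.618° = 29.866473
roll angle φ = 9.658° = 0.16856390 rad
x = r_b·(cos φ + φ·sin φ) = 30.287773
y = r_b·(sin φ − φ·cos φ) = 0.047547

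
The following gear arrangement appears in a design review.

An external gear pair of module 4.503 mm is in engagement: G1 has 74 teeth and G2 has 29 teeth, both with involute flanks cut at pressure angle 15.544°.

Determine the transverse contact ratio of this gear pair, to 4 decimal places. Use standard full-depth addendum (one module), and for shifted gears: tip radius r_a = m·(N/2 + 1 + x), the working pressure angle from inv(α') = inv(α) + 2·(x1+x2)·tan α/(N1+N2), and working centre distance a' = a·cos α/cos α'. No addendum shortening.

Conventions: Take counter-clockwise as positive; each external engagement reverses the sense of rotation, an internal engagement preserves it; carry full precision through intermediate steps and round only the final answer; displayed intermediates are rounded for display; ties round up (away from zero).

class = single-mesh tooth geometry [involute pair 74T × 29T, m = 4.503]
base radii: r_b1 = 160.517193, r_b2 = 62.905387
tip radii: r_a1 = 171.114000, r_a2 = 69.796500
no profile shift: α' = α, a' = a
action lengths: √(r_a1²−r_b1²) = 59.280955, √(r_a2²−r_b2²) = 30.240102
base pitch p_b = π·m·cos α = 13.629179
CR = (59.280955 + 30.240102 − 231.904500·sin 15.54400°)/13.629179 = 2.008608
contact ratio ≈ 2.0086

2.0086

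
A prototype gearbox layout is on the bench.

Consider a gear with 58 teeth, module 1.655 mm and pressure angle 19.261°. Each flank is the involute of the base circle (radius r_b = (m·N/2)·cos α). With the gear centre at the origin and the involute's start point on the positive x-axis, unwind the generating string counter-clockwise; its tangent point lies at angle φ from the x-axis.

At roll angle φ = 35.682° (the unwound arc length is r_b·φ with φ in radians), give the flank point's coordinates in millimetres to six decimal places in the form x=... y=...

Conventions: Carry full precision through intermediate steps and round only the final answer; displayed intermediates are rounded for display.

x=53.261016 y=3.508327

class = single-mesh tooth geometry [base-circle involute, m = 1.655, 58T]
pitch radius r_p = m·N/2 = 1.655·58/2 = 47.995000
base radius r_b = r_p·cos α = 47.995000·cos 19.261° = 45.308514
roll angle φ = 35.682° = 0.62276838 rad
x = r_b·(cos φ + φ·sin φ) = 53.261016
y = r_b·(sin φ − φ·cos φ) = 3.508327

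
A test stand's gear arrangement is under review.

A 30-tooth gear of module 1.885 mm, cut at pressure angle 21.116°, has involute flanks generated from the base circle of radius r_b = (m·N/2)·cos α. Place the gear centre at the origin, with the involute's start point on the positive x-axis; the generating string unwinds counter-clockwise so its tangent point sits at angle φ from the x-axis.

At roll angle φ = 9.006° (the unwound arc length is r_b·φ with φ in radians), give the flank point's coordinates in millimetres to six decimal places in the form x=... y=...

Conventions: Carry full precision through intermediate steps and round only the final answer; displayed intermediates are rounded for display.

class = single-mesh tooth geometry [base-circle involute, m = 1.885, 30T]
pitch radius r_p = m·N/2 = 1.885·30/2 = 28.275000
base radius r_b = r_p·cos α = 28.275000·cos 21.116° = 26.376418
roll angle φ = 9.006° = 0.15718435 rad
x = r_b·(cos φ + φ·sin φ) = 26.700248
y = r_b·(sin φ − φ·cos φ) = 0.034060

x=26.700248 y=0.034060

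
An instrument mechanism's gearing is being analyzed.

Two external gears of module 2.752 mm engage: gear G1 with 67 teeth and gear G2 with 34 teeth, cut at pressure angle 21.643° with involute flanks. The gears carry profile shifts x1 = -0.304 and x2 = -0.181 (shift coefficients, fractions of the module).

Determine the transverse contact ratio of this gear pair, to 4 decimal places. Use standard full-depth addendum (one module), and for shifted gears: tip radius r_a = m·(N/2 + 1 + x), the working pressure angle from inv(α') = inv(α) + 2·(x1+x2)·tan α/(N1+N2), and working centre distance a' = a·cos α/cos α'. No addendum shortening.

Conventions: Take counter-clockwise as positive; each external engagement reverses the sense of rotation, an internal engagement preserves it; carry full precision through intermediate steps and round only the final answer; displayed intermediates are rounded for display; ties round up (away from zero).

class = single-mesh tooth geometry [involute pair 67T × 34T, m = 2.752]
base radii: r_b1 = 85.692459, r_b2 = 43.485726
tip radii: r_a1 = 94.107392, r_a2 = 49.037888
inv(α') = inv(21.643°) + 2·(-0.304-0.181)·tan α/(67+34) = 0.01524398  ⇒  α' = 20.14572°
a' = a·cos α / cos α' = 138.9760·cos 21.643°/cos 20.14572° = 137.596368
action lengths: √(r_a1²−r_b1²) = 38.897347, √(r_a2²−r_b2²) = 22.665086
base pitch p_b = π·m·cos α = 8.036143
CR = (38.897347 + 22.665086 − 137.596368·sin 20.14572°)/8.036143 = 1.763659
contact ratio ≈ 1.7637

1.7637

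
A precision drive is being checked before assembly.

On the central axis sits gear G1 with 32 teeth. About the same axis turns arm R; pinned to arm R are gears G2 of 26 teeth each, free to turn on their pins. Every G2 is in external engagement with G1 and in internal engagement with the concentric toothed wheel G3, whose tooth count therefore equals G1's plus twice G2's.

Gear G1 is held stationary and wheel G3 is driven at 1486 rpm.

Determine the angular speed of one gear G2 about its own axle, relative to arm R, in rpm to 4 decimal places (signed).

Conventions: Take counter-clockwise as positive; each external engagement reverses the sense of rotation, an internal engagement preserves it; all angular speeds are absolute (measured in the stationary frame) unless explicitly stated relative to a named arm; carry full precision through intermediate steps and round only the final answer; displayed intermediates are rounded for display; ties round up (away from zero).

topology: planetary set — G1 32T / G2 26T / G3 84T, arm = carrier (Willis)
normalise by the input: solve with ω_ring = 1, then scale by 1486 rpm
ring teeth: 32 + 2·26 = 84
32(ω_sun−ω_arm) = −84(ω_ring−ω_arm),  ω_sun = 0, ω_ring = 1
32(0−ω_arm) = −84(1−ω_arm)  ⇒  116·ω_arm = 84  ⇒  ω_arm = 21/29
sun–planet mesh: 32·(0−21/29) = −26·(ω_p−ω_arm)  ⇒  ω_p−ω_arm = 336/377
scale: ω_p−ω_arm = 336/377 × 1486 rpm = +1324.3926 rpm

+1324.3926 rpm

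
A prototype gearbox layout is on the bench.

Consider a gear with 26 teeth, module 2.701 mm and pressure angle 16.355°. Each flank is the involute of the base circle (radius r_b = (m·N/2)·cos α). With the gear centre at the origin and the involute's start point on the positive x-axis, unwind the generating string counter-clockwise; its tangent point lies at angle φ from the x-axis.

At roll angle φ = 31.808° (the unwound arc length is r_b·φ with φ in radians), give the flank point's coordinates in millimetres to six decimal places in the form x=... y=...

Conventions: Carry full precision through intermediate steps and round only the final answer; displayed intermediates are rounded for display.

single-mesh involute tooth geometry (26T wheel at module 2.701)
pitch radius r_p = m·N/2 = 2.701·26/2 = 35.113000
base radius r_b = r_p·cos α = 35.113000·cos 16.355° = 33.692168
roll angle φ = 31.808° = 0.55515433 rad
x = r_b·(cos φ + φ·sin φ) = 38.490834
y = r_b·(sin φ − φ·cos φ) = 1.862965

x=38.490834 y=1.862965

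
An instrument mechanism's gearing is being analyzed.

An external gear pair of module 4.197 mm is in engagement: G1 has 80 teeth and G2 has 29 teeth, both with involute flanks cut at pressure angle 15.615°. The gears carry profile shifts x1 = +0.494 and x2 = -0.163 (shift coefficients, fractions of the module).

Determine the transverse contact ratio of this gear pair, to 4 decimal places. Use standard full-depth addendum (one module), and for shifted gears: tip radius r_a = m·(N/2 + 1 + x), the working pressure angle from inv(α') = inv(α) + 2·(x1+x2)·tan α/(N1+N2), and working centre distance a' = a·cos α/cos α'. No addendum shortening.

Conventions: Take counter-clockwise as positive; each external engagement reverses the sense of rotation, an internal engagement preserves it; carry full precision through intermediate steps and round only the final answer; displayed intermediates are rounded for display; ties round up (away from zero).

single-mesh involute tooth geometry (80T engaging 29T at module 4.197)
base radii: r_b1 = 161.683907, r_b2 = 58.610416
tip radii: r_a1 = 174.150318, r_a2 = 64.369389
inv(α') = inv(15.615°) + 2·(+0.494-0.163)·tan α/(80+29) = 0.00865152  ⇒  α' = 16.76790°
a' = a·cos α / cos α' = 228.7365·cos 15.615°/cos 16.76790° = 230.076898
action lengths: √(r_a1²−r_b1²) = 64.704308, √(r_a2²−r_b2²) = 26.612729
base pitch p_b = π·m·cos α = 12.698624
CR = (64.704308 + 26.612729 − 230.076898·sin 16.76790°)/12.698624 = 1.964064
contact ratio ≈ 1.9641

1.9641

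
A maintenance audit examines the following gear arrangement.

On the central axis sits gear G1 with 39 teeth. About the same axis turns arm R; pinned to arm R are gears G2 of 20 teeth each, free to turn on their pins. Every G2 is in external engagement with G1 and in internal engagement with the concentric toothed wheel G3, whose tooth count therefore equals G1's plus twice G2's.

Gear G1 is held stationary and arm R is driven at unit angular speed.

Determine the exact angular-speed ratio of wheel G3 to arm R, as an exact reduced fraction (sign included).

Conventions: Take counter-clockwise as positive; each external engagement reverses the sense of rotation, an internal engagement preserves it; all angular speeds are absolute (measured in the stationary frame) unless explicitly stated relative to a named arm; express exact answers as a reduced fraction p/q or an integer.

planetary set (39T centre, 20T on arm, 79T internal) — Willis relation
ring teeth: 39 + 2·20 = 79
39(ω_sun−ω_arm) = −79(ω_ring−ω_arm),  ω_sun = 0, ω_arm = 1
ω_ring = 1 − (39/79)(0−1) = 118/79
ω_out/ω_in = 118/79

118/79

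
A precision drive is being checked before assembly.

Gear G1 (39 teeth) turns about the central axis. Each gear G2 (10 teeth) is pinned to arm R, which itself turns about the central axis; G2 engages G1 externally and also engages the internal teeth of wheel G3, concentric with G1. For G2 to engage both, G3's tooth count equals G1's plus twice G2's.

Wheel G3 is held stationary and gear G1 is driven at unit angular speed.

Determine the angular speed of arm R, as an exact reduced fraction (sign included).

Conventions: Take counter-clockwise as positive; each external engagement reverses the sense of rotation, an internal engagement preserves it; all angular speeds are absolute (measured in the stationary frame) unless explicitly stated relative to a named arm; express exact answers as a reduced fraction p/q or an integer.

class = planetary set [G3 = 39+2·10 = 59; Willis about the carrier]
ring teeth: 39 + 2·10 = 59
39(ω_sun−ω_arm) = −59(ω_ring−ω_arm),  ω_ring = 0, ω_sun = 1
39(1−ω_arm) = −59(0−ω_arm)  ⇒  98·ω_arm = 39  ⇒  ω_arm = 39/98
exact speed ratio = 39/98

39/98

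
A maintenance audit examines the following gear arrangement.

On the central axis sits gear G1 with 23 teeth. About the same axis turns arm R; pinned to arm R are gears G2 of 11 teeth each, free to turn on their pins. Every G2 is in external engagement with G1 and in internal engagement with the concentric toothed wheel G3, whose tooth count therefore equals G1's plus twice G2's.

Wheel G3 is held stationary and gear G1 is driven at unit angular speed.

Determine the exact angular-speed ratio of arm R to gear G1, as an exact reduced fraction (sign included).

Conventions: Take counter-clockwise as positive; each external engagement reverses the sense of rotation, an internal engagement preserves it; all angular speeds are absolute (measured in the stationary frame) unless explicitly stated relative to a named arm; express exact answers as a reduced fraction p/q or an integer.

recognized (axles ride arm R): planetary set, 23/11/45 teeth
ring teeth: 23 + 2·11 = 45
23(ω_sun−ω_arm) = −45(ω_ring−ω_arm),  ω_ring = 0, ω_sun = 1
23(1−ω_arm) = −45(0−ω_arm)  ⇒  68·ω_arm = 23  ⇒  ω_arm = 23/68
ω_out/ω_in = 23/68

23/68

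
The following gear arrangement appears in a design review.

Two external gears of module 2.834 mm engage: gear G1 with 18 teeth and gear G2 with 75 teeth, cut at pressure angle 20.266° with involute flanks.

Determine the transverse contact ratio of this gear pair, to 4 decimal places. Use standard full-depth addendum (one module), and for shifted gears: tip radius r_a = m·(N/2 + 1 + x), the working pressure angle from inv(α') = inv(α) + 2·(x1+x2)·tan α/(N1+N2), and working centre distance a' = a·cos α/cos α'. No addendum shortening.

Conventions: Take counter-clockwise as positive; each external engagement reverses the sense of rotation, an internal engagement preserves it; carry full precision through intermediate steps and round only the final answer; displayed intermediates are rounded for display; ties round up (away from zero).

recognized (one external pair, fixed centres): single-mesh tooth geometry, m = 2.834, N1 = 18, N2 = 75
base radii: r_b1 = 23.927042, r_b2 = 99.696008
tip radii: r_a1 = 28.340000, r_a2 = 109.109000
no profile shift: α' = α, a' = a
action lengths: √(r_a1²−r_b1²) = 15.187240, √(r_a2²−r_b2²) = 44.333732
base pitch p_b = π·m·cos α = 8.352113
CR = (15.187240 + 44.333732 − 131.781000·sin 20.26600°)/8.352113 = 1.661232
contact ratio ≈ 1.6612

1.6612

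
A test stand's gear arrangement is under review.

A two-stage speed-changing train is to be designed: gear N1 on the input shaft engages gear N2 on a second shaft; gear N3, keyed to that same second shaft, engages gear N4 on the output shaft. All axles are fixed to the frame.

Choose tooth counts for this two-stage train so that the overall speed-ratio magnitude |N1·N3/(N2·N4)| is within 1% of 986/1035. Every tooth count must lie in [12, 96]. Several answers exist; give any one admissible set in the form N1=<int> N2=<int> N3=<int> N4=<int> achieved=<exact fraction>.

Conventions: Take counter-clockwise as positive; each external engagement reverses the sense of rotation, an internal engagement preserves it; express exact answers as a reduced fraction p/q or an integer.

N1=17 N2=15 N3=58 N4=69 achieved=986/1035

topology: fixed-axis compound train — 2 stages, target 986/1035
target = 986/1035 in lowest terms: an exact hit needs N1·N3 = k·986 and N2·N4 = k·1035 for one integer k, every count in [12, 96]; additionally prefer no 1:1 stage (N1 ≠ N2, N3 ≠ N4)
k = 1: N1·N3 = 986 = 17·58, N2·N4 = 1035 = 15·69
achieved = 17·58/(15·69) = 986/1035; |achieved − target| = 0 ≤ 493/51750 ✓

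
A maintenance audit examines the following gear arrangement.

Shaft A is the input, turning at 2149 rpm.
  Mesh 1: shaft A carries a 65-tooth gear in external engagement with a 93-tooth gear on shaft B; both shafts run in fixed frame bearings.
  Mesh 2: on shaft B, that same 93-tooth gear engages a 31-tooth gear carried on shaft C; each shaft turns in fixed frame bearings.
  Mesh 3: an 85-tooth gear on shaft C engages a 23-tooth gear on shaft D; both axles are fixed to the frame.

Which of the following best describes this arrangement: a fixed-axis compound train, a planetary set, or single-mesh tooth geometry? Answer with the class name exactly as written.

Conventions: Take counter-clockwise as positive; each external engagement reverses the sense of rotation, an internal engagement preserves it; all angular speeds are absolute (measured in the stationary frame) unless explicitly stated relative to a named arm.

fixed-axis compound train

3-mesh fixed-axis compound train (all bearings frame-fixed)
classification: fixed-axis compound train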